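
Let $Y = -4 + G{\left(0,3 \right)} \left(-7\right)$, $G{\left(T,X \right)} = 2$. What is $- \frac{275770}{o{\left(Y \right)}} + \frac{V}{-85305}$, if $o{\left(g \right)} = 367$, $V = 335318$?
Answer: $- \frac{23647621556}{31306935} \approx -755.35$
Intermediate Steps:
$Y = -18$ ($Y = -4 + 2 \left(-7\right) = -4 - 14 = -18$)
$- \frac{275770}{o{\left(Y \right)}} + \frac{V}{-85305} = - \frac{275770}{367} + \frac{335318}{-85305} = \left(-275770\right) \frac{1}{367} + 335318 \left(- \frac{1}{85305}\right) = - \frac{275770}{367} - \frac{335318}{85305} = - \frac{23647621556}{31306935}$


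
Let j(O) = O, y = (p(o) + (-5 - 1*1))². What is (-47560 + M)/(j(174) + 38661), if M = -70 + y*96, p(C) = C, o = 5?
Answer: -47534/38835 ≈ -1.2240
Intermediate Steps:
y = 1 (y = (5 + (-5 - 1*1))² = (5 + (-5 - 1))² = (5 - 6)² = (-1)² = 1)
M = 26 (M = -70 + 1*96 = -70 + 96 = 26)
(-47560 + M)/(j(174) + 38661) = (-47560 + 26)/(174 + 38661) = -47534/38835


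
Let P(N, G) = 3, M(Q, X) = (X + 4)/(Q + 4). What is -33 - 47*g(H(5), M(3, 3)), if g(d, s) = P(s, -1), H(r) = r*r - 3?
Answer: -174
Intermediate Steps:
M(Q, X) = (4 + X)/(4 + Q)
H(r) = -3 + r**2 (H(r) = r**2 - 3 = -3 + r**2)
g(d, s) = 3
-33 - 47*g(H(5), M(3, 3)) = -33 - 47*3 = -33 - 141 = -174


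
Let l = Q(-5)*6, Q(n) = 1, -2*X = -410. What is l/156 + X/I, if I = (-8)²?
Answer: 2697/832 ≈ 3.2416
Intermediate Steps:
X = 205 (X = -½*(-410) = 205)
l = 6 (l = 1*6 = 6)
I = 64
l/156 + X/I = 6/156 + 205/64 = 6*(1/156) + 205*(1/64) = 1/26 + 205/64 = 2697/832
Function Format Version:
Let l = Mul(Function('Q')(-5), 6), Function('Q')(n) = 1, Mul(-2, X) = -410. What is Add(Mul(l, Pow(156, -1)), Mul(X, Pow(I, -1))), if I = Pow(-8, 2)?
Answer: Rational(2697, 832) ≈ 3.2416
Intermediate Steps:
X = 205 (X = Mul(Rational(-1, 2), -410) = 205)
l = 6 (l = Mul(1, 6) = 6)
I = 64
Add(Mul(l, Pow(156, -1)), Mul(X, Pow(I, -1))) = Add(Mul(6, Pow(156, -1)), Mul(205, Pow(64, -1))) = Add(Mul(6, Rational(1, 156)), Mul(205, Rational(1, 64))) = Add(Rational(1, 26), Rational(205, 64)) = Rational(2697, 832)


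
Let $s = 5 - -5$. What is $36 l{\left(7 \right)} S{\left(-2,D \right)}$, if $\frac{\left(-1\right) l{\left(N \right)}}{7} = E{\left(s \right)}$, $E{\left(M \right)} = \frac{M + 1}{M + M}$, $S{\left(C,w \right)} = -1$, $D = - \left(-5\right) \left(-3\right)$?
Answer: $\frac{693}{5} \approx 138.6$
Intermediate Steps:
$D = -15$ ($D = \left(-1\right) 15 = -15$)
$s = 10$ ($s = 5 + 5 = 10$)
$E{\left(M \right)} = \frac{1 + M}{2 M}$
$l{\left(N \right)} = - \frac{77}{20}$ ($l{\left(N \right)} = - 7 \frac{1 + 10}{2 \cdot 10} = - 7 \cdot \frac{1}{2} \cdot \frac{1}{10} \cdot 11 = \left(-7\right) \frac{11}{20} = - \frac{77}{20}$)
$36 l{\left(7 \right)} S{\left(-2,D \right)} = 36 \left(- \frac{77}{20}\right) \left(-1\right) = \left(- \frac{693}{5}\right) \left(-1\right) = \frac{693}{5}$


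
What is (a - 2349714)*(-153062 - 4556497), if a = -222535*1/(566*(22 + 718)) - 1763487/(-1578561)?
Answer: 487768105487745400430199/44077632616 ≈ 1.1066e+13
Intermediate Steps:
a = 25822254863/44077632616 (a = -222535/(740*566) - 1763487*(-1/1578561) = -222535/418840 + 587829/526187 = -222535*1/418840 + 587829/526187 = -44507/83768 + 587829/526187 = 25822254863/44077632616 ≈ 0.58584)
(a - 2349714)*(-153062 - 4556497) = (25822254863/44077632616 - 2349714)*(-153062 - 4556497) = -103569804622416961/44077632616*(-4709559) = 487768105487745400430199/44077632616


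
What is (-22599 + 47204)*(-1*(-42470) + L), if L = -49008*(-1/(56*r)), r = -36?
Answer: 6266257285/6 ≈ 1.0444e+9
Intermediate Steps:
L = -1021/42 (L = -49008/(-4*(-36)*14) = -49008/(144*14) = -49008/2016 = -49008*1/2016 = -1021/42 ≈ -24.310)
(-22599 + 47204)*(-1*(-42470) + L) = (-22599 + 47204)*(-1*(-42470) - 1021/42) = 24605*(42470 - 1021/42) = 24605*(1782719/42) = 6266257285/6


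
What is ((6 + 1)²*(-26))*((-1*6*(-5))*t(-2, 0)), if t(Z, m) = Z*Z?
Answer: -152880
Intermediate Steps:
t(Z, m) = Z²
((6 + 1)²*(-26))*((-1*6*(-5))*t(-2, 0)) = ((6 + 1)²*(-26))*((-1*6*(-5))*(-2)²) = (7²*(-26))*(-6*(-5)*4) = (49*(-26))*(30*4) = -1274*120 = -152880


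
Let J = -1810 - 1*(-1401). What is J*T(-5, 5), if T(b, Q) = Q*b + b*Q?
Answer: 20450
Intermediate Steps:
T(b, Q) = 2*Q*b (T(b, Q) = Q*b + Q*b = 2*Q*b)
J = -409 (J = -1810 + 1401 = -409)
J*T(-5, 5) = -818*5*(-5) = -409*(-50) = 20450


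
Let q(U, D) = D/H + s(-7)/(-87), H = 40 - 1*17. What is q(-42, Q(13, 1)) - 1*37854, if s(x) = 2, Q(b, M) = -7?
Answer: -75746509/2001 ≈ -37854.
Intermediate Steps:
H = 23 (H = 40 - 17 = 23)
q(U, D) = -2/87 + D/23 (q(U, D) = D/23 + 2/(-87) = D*(1/23) + 2*(-1/87) = D/23 - 2/87 = -2/87 + D/23)
q(-42, Q(13, 1)) - 1*37854 = (-2/87 + (1/23)*(-7)) - 1*37854 = (-2/87 - 7/23) - 37854 = -655/2001 - 37854 = -75746509/2001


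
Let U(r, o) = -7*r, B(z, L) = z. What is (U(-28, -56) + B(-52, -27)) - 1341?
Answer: -1197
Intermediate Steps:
(U(-28, -56) + B(-52, -27)) - 1341 = (-7*(-28) - 52) - 1341 = (196 - 52) - 1341 = 144 - 1341 = -1197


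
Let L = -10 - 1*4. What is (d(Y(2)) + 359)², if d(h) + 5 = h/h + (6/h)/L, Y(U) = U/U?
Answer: 6160324/49 ≈ 1.2572e+5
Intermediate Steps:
Y(U) = 1
L = -14 (L = -10 - 4 = -14)
d(h) = -4 - 3/(7*h) (d(h) = -5 + (h/h + (6/h)/(-14)) = -5 + (1 + (6/h)*(-1/14)) = -5 + (1 - 3/(7*h)) = -4 - 3/(7*h))
(d(Y(2)) + 359)² = ((-4 - 3/7/1) + 359)² = ((-4 - 3/7*1) + 359)² = ((-4 - 3/7) + 359)² = (-31/7 + 359)² = (2482/7)² = 6160324/49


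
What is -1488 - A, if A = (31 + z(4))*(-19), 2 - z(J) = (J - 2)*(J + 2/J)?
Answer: -1032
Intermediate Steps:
z(J) = 2 - (-2 + J)*(J + 2/J) (z(J) = 2 - (J - 2)*(J + 2/J) = 2 - (-2 + J)*(J + 2/J))
A = -456 (A = (31 + (4 + 4²*(2 - 1*4))/4)*(-19) = (31 + (4 + 16*(2 - 4))/4)*(-19) = (31 + (4 + 16*(-2))/4)*(-19) = (31 + (4 - 32)/4)*(-19) = (31 + (¼)*(-28))*(-19) = (31 - 7)*(-19) = 24*(-19) = -456)
-1488 - A = -1488 - 1*(-456) = -1488 + 456 = -1032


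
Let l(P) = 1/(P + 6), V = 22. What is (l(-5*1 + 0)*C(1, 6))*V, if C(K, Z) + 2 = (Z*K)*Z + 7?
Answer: 902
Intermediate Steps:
C(K, Z) = 5 + K*Z² (C(K, Z) = -2 + ((Z*K)*Z + 7) = -2 + ((K*Z)*Z + 7) = -2 + (K*Z² + 7) = -2 + (7 + K*Z²) = 5 + K*Z²)
l(P) = 1/(6 + P)
(l(-5*1 + 0)*C(1, 6))*V = ((5 + 1*6²)/(6 + (-5*1 + 0)))*22 = ((5 + 1*36)/(6 + (-5 + 0)))*22 = ((5 + 36)/(6 - 5))*22 = (41/1)*22 = (1*41)*22 = 41*22 = 902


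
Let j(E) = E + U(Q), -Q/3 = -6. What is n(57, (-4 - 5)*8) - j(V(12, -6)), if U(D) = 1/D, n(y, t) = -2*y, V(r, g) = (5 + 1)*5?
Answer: -2593/18 ≈ -144.06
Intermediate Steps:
Q = 18 (Q = -3*(-6) = 18)
V(r, g) = 30 (V(r, g) = 6*5 = 30)
j(E) = 1/18 + E (j(E) = E + 1/18 = 1/18 + E)
n(57, (-4 - 5)*8) - j(V(12, -6)) = -2*57 - (1/18 + 30) = -114 - 1*541/18 = -114 - 541/18 = -2593/18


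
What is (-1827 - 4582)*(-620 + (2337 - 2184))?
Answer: 2993003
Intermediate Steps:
(-1827 - 4582)*(-620 + (2337 - 2184)) = -6409*(-620 + 153) = -6409*(-467) = 2993003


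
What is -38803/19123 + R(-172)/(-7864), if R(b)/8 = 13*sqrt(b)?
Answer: -38803/19123 - 26*I*sqrt(43)/983 ≈ -2.0291 - 0.17344*I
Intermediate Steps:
R(b) = 104*sqrt(b) (R(b) = 8*(13*sqrt(b)) = 104*sqrt(b))
-38803/19123 + R(-172)/(-7864) = -38803/19123 + (104*sqrt(-172))/(-7864) = -38803*1/19123 + (104*(2*I*sqrt(43)))*(-1/7864) = -38803/19123 + (208*I*sqrt(43))*(-1/7864) = -38803/19123 - 26*I*sqrt(43)/983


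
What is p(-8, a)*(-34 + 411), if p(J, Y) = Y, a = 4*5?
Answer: 7540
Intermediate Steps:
a = 20
p(-8, a)*(-34 + 411) = 20*(-34 + 411) = 20*377 = 7540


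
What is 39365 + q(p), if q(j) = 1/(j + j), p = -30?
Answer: 2361899/60 ≈ 39365.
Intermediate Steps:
q(j) = 1/(2*j)
39365 + q(p) = 39365 + (½)/(-30) = 39365 + (½)*(-1/30) = 39365 - 1/60 = 2361899/60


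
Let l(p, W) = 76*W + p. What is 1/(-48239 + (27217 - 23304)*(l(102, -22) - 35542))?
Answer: -1/145267495 ≈ -6.8839e-9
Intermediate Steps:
l(p, W) = p + 76*W
1/(-48239 + (27217 - 23304)*(l(102, -22) - 35542)) = 1/(-48239 + (27217 - 23304)*((102 + 76*(-22)) - 35542)) = 1/(-48239 + 3913*((102 - 1672) - 35542)) = 1/(-48239 + 3913*(-1570 - 35542)) = 1/(-48239 + 3913*(-37112)) = 1/(-48239 - 145219256) = 1/(-145267495) = -1/145267495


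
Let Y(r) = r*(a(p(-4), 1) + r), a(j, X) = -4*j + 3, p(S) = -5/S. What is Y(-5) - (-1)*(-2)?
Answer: 33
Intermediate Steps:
a(j, X) = 3 - 4*j
Y(r) = r*(-2 + r) (Y(r) = r*((3 - (-20)/(-4)) + r) = r*((3 - (-20)*(-1)/4) + r) = r*((3 - 4*5/4) + r) = r*((3 - 5) + r) = r*(-2 + r))
Y(-5) - (-1)*(-2) = -5*(-2 - 5) - (-1)*(-2) = -5*(-7) - 1*2 = 35 - 2 = 33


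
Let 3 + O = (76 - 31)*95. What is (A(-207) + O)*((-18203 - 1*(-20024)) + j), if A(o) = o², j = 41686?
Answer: 2050093347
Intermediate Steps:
O = 4272 (O = -3 + (76 - 31)*95 = -3 + 45*95 = -3 + 4275 = 4272)
(A(-207) + O)*((-18203 - 1*(-20024)) + j) = ((-207)² + 4272)*((-18203 - 1*(-20024)) + 41686) = (42849 + 4272)*((-18203 + 20024) + 41686) = 47121*(1821 + 41686) = 47121*43507 = 2050093347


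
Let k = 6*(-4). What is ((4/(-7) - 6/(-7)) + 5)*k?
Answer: -888/7 ≈ -126.86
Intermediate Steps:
k = -24
((4/(-7) - 6/(-7)) + 5)*k = ((4/(-7) - 6/(-7)) + 5)*(-24) = ((4*(-1/7) - 6*(-1/7)) + 5)*(-24) = ((-4/7 + 6/7) + 5)*(-24) = (2/7 + 5)*(-24) = (37/7)*(-24) = -888/7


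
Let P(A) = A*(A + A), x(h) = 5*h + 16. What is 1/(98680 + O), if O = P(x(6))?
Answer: 1/102912 ≈ 9.7170e-6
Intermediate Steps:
x(h) = 16 + 5*h
P(A) = 2*A**2 (P(A) = A*(2*A) = 2*A**2)
O = 4232 (O = 2*(16 + 5*6)**2 = 2*(16 + 30)**2 = 2*46**2 = 2*2116 = 4232)
1/(98680 + O) = 1/(98680 + 4232) = 1/102912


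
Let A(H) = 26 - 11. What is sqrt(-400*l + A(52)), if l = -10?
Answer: sqrt(4015) ≈ 63.364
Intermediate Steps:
A(H) = 15
sqrt(-400*l + A(52)) = sqrt(-400*(-10) + 15) = sqrt(4000 + 15) = sqrt(4015)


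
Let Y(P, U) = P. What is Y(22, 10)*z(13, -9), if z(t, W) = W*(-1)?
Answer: 198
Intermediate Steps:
z(t, W) = -W
Y(22, 10)*z(13, -9) = 22*(-1*(-9)) = 22*9 = 198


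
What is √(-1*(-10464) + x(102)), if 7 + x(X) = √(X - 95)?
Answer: √(10457 + √7) ≈ 102.27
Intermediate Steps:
x(X) = -7 + √(-95 + X) (x(X) = -7 + √(X - 95) = -7 + √(-95 + X))
√(-1*(-10464) + x(102)) = √(-1*(-10464) + (-7 + √(-95 + 102))) = √(10464 + (-7 + √7)) = √(10457 + √7)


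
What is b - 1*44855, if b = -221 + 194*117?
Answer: -22378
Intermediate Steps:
b = 22477 (b = -221 + 22698 = 22477)
b - 1*44855 = 22477 - 1*44855 = 22477 - 44855 = -22378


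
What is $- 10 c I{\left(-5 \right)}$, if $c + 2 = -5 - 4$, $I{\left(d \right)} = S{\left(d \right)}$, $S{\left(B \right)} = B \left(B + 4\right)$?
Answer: $550$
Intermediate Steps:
$S{\left(B \right)} = B \left(4 + B\right)$
$I{\left(d \right)} = d \left(4 + d\right)$
$c = -11$ ($c = -2 - 9 = -11$)
$- 10 c I{\left(-5 \right)} = \left(-10\right) \left(-11\right) \left(- 5 \left(4 - 5\right)\right) = 110 \left(\left(-5\right) \left(-1\right)\right) = 110 \cdot 5 = 550$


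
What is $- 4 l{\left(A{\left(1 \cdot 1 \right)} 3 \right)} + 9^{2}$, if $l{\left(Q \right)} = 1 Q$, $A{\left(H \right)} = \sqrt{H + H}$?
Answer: $81 - 12 \sqrt{2} \approx 64.029$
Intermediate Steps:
$A{\left(H \right)} = \sqrt{2} \sqrt{H}$ ($A{\left(H \right)} = \sqrt{2 H} = \sqrt{2} \sqrt{H}$)
$l{\left(Q \right)} = Q$
$- 4 l{\left(A{\left(1 \cdot 1 \right)} 3 \right)} + 9^{2} = - 4 \sqrt{2} \sqrt{1 \cdot 1} \cdot 3 + 9^{2} = - 4 \sqrt{2} \sqrt{1} \cdot 3 + 81 = - 4 \sqrt{2} \cdot 1 \cdot 3 + 81 = - 4 \sqrt{2} \cdot 3 + 81 = - 4 \cdot 3 \sqrt{2} + 81 = - 12 \sqrt{2} + 81 = 81 - 12 \sqrt{2}$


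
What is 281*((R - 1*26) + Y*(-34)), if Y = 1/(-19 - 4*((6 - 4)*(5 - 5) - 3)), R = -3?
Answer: -47489/7 ≈ -6784.1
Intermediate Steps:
Y = -1/7 (Y = 1/(-19 - 4*(2*0 - 3)) = 1/(-19 - 4*(0 - 3)) = 1/(-19 - 4*(-3)) = 1/(-19 + 12) = 1/(-7) = -1/7 ≈ -0.14286)
281*((R - 1*26) + Y*(-34)) = 281*((-3 - 1*26) - 1/7*(-34)) = 281*((-3 - 26) + 34/7) = 281*(-29 + 34/7) = 281*(-169/7) = -47489/7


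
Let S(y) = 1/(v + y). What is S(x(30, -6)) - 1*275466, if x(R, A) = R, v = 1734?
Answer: -485922023/1764 ≈ -2.7547e+5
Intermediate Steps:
S(y) = 1/(1734 + y)
S(x(30, -6)) - 1*275466 = 1/(1734 + 30) - 1*275466 = 1/1764 - 275466 = -485922023/1764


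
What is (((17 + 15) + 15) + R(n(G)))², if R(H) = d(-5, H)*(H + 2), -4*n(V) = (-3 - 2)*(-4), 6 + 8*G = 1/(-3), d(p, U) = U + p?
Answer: 5929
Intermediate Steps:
G = -19/24 (G = -¾ + (⅛)/(-3) = -¾ + (⅛)*(-⅓) = -¾ - 1/24 = -19/24 ≈ -0.79167)
n(V) = -5 (n(V) = -(-3 - 2)*(-4)/4 = -(-5)*(-4)/4 = -¼*20 = -5)
R(H) = (-5 + H)*(2 + H) (R(H) = (H - 5)*(H + 2) = (-5 + H)*(2 + H))
(((17 + 15) + 15) + R(n(G)))² = (((17 + 15) + 15) + (-5 - 5)*(2 - 5))² = ((32 + 15) - 10*(-3))² = (47 + 30)² = 77² = 5929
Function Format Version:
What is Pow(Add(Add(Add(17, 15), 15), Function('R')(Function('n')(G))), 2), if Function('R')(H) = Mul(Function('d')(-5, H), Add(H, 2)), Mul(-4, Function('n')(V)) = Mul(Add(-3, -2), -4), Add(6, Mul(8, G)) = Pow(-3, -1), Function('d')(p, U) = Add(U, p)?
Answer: 5929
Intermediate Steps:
G = Rational(-19, 24) (G = Add(Rational(-3, 4), Mul(Rational(1, 8), Pow(-3, -1))) = Add(Rational(-3, 4), Mul(Rational(1, 8), Rational(-1, 3))) = Add(Rational(-3, 4), Rational(-1, 24)) = Rational(-19, 24) ≈ -0.79167)
Function('n')(V) = -5 (Function('n')(V) = Mul(Rational(-1, 4), Mul(Add(-3, -2), -4)) = Mul(Rational(-1, 4), Mul(-5, -4)) = Mul(Rational(-1, 4), 20) = -5)
Function('R')(H) = Mul(Add(-5, H), Add(2, H)) (Function('R')(H) = Mul(Add(H, -5), Add(H, 2)) = Mul(Add(-5, H), Add(2, H)))
Pow(Add(Add(Add(17, 15), 15), Function('R')(Function('n')(G))), 2) = Pow(Add(Add(Add(17, 15), 15), Mul(Add(-5, -5), Add(2, -5))), 2) = Pow(Add(Add(32, 15), Mul(-10, -3)), 2) = Pow(Add(47, 30), 2) = Pow(77, 2) = 5929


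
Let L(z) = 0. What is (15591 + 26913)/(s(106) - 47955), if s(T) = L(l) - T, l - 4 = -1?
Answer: -42504/48061 ≈ -0.88438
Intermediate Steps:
l = 3 (l = 4 - 1 = 3)
s(T) = -T (s(T) = 0 - T = -T)
(15591 + 26913)/(s(106) - 47955) = (15591 + 26913)/(-1*106 - 47955) = 42504/(-106 - 47955) = 42504/(-48061) = 42504*(-1/48061) = -42504/48061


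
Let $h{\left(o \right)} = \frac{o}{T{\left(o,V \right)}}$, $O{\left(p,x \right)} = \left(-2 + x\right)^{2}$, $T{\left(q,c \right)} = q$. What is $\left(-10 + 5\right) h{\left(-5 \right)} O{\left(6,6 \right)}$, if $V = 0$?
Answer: $-80$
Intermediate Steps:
$h{\left(o \right)} = 1$ ($h{\left(o \right)} = \frac{o}{o} = 1$)
$\left(-10 + 5\right) h{\left(-5 \right)} O{\left(6,6 \right)} = \left(-10 + 5\right) 1 \left(-2 + 6\right)^{2} = \left(-5\right) 1 \cdot 4^{2} = \left(-5\right) 16 = -80$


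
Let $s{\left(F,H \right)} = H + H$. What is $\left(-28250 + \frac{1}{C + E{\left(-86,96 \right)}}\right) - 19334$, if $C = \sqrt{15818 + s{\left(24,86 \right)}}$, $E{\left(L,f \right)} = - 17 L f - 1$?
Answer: $- \frac{937328056907873}{19698387211} - \frac{\sqrt{15990}}{19698387211} \approx -47584.0$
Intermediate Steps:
$E{\left(L,f \right)} = -1 - 17 L f$ ($E{\left(L,f \right)} = - 17 L f - 1 = -1 - 17 L f$)
$s{\left(F,H \right)} = 2 H$
$C = \sqrt{15990}$ ($C = \sqrt{15818 + 2 \cdot 86} = \sqrt{15818 + 172} = \sqrt{15990} \approx 126.45$)
$\left(-28250 + \frac{1}{C + E{\left(-86,96 \right)}}\right) - 19334 = \left(-28250 + \frac{1}{\sqrt{15990} - \left(1 - 140352\right)}\right) - 19334 = \left(-28250 + \frac{1}{\sqrt{15990} + \left(-1 + 140352\right)}\right) - 19334 = \left(-28250 + \frac{1}{\sqrt{15990} + 140351}\right) - 19334 = \left(-28250 + \frac{1}{140351 + \sqrt{15990}}\right) - 19334 = -47584 + \frac{1}{140351 + \sqrt{15990}}$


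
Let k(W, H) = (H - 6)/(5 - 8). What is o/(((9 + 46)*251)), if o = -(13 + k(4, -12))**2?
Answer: -361/13805 ≈ -0.026150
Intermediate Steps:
k(W, H) = 2 - H/3 (k(W, H) = (-6 + H)/(-3) = (-6 + H)*(-1/3) = 2 - H/3)
o = -361 (o = -(13 + (2 - 1/3*(-12)))**2 = -(13 + (2 + 4))**2 = -(13 + 6)**2 = -1*19**2 = -1*361 = -361)
o/(((9 + 46)*251)) = -361*1/(251*(9 + 46)) = -361/(55*251) = -361/13805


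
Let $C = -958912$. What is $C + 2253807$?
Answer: $1294895$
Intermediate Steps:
$C + 2253807 = -958912 + 2253807 = 1294895$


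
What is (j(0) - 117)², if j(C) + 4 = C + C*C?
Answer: 14641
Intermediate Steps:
j(C) = -4 + C + C² (j(C) = -4 + (C + C*C) = -4 + (C + C²) = -4 + C + C²)
(j(0) - 117)² = ((-4 + 0 + 0²) - 117)² = ((-4 + 0 + 0) - 117)² = (-4 - 117)² = (-121)² = 14641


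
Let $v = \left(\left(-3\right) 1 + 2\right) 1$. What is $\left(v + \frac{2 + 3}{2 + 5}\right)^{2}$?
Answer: $\frac{4}{49} \approx 0.081633$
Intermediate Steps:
$v = -1$ ($v = \left(-3 + 2\right) 1 = \left(-1\right) 1 = -1$)
$\left(v + \frac{2 + 3}{2 + 5}\right)^{2} = \left(-1 + \frac{2 + 3}{2 + 5}\right)^{2} = \left(-1 + \frac{5}{7}\right)^{2} = \left(- \frac{2}{7}\right)^{2} = \frac{4}{49}$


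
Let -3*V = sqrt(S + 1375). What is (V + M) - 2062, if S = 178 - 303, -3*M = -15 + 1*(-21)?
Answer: -2050 - 25*sqrt(2)/3 ≈ -2061.8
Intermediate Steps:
M = 12 (M = -(-15 + 1*(-21))/3 = -(-15 - 21)/3 = -1/3*(-36) = 12)
S = -125
V = -25*sqrt(2)/3 (V = -sqrt(-125 + 1375)/3 = -25*sqrt(2)/3 ≈ -11.785)
(V + M) - 2062 = (-25*sqrt(2)/3 + 12) - 2062 = (12 - 25*sqrt(2)/3) - 2062 = -2050 - 25*sqrt(2)/3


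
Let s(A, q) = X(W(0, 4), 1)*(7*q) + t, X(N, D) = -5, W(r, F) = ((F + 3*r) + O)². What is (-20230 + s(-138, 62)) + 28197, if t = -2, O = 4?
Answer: 5795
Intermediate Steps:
W(r, F) = (4 + F + 3*r)² (W(r, F) = ((F + 3*r) + 4)² = (4 + F + 3*r)²)
s(A, q) = -2 - 35*q (s(A, q) = -35*q - 2 = -2 - 35*q)
(-20230 + s(-138, 62)) + 28197 = (-20230 + (-2 - 35*62)) + 28197 = (-20230 + (-2 - 2170)) + 28197 = (-20230 - 2172) + 28197 = -22402 + 28197 = 5795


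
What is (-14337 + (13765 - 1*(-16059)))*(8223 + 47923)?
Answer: 869533102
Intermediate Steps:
(-14337 + (13765 - 1*(-16059)))*(8223 + 47923) = (-14337 + (13765 + 16059))*56146 = (-14337 + 29824)*56146 = 15487*56146 = 869533102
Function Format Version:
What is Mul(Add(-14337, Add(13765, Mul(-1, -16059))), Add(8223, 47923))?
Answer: 869533102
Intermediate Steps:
Mul(Add(-14337, Add(13765, Mul(-1, -16059))), Add(8223, 47923)) = Mul(Add(-14337, Add(13765, 16059)), 56146) = Mul(Add(-14337, 29824), 56146) = Mul(15487, 56146) = 869533102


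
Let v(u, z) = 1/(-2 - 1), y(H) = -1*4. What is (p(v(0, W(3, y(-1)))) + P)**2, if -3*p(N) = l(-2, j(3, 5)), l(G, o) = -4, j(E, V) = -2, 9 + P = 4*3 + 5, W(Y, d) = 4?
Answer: 784/9 ≈ 87.111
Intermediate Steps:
y(H) = -4
P = 8 (P = -9 + (4*3 + 5) = -9 + (12 + 5) = -9 + 17 = 8)
v(u, z) = -1/3 (v(u, z) = 1/(-3) = -1/3)
p(N) = 4/3 (p(N) = -1/3*(-4) = 4/3)
(p(v(0, W(3, y(-1)))) + P)**2 = (4/3 + 8)**2 = (28/3)**2 = 784/9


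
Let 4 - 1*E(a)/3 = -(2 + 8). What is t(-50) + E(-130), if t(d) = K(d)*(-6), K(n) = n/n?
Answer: 36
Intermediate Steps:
K(n) = 1
E(a) = 42 (E(a) = 12 - (-3)*(2 + 8) = 12 - (-3)*10 = 12 - 3*(-10) = 12 + 30 = 42)
t(d) = -6 (t(d) = 1*(-6) = -6)
t(-50) + E(-130) = -6 + 42 = 36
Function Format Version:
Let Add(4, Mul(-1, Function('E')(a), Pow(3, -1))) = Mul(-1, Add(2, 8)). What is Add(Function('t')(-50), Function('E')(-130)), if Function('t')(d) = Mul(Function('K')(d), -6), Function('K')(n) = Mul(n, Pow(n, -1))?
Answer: 36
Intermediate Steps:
Function('K')(n) = 1
Function('E')(a) = 42 (Function('E')(a) = Add(12, Mul(-3, Mul(-1, Add(2, 8)))) = Add(12, Mul(-3, Mul(-1, 10))) = Add(12, Mul(-3, -10)) = Add(12, 30) = 42)
Function('t')(d) = -6 (Function('t')(d) = Mul(1, -6) = -6)
Add(Function('t')(-50), Function('E')(-130)) = Add(-6, 42) = 36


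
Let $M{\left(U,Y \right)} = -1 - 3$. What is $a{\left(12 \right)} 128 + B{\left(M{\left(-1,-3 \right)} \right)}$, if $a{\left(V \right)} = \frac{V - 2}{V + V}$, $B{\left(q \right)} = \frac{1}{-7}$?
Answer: $\frac{1117}{21} \approx 53.19$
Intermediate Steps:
$M{\left(U,Y \right)} = -4$ ($M{\left(U,Y \right)} = -1 - 3 = -4$)
$B{\left(q \right)} = - \frac{1}{7}$
$a{\left(V \right)} = \frac{-2 + V}{2 V}$
$a{\left(12 \right)} 128 + B{\left(M{\left(-1,-3 \right)} \right)} = \frac{-2 + 12}{2 \cdot 12} \cdot 128 - \frac{1}{7} = \frac{1}{2} \cdot \frac{1}{12} \cdot 10 \cdot 128 - \frac{1}{7} = \frac{5}{12} \cdot 128 - \frac{1}{7} = \frac{160}{3} - \frac{1}{7} = \frac{1117}{21}$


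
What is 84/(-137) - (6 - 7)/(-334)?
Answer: -28193/45758 ≈ -0.61613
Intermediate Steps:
84/(-137) - (6 - 7)/(-334) = 84*(-1/137) - 1*(-1)*(-1/334) = -84/137 + 1*(-1/334) = -84/137 - 1/334 = -28193/45758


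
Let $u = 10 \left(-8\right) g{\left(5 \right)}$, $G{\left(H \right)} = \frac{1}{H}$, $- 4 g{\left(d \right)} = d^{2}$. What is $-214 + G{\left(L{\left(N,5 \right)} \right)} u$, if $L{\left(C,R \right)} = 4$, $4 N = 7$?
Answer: $-89$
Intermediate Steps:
$N = \frac{7}{4}$ ($N = \frac{1}{4} \cdot 7 = \frac{7}{4} \approx 1.75$)
$g{\left(d \right)} = - \frac{d^{2}}{4}$
$u = 500$ ($u = 10 \left(-8\right) \left(- \frac{5^{2}}{4}\right) = - 80 \left(\left(- \frac{1}{4}\right) 25\right) = \left(-80\right) \left(- \frac{25}{4}\right) = 500$)
$-214 + G{\left(L{\left(N,5 \right)} \right)} u = -214 + \frac{1}{4} \cdot 500 = -214 + 125 = -89$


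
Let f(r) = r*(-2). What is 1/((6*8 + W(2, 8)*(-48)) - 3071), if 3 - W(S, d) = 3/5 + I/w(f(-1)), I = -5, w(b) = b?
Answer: -5/16291 ≈ -0.00030692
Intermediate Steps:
f(r) = -2*r
W(S, d) = 49/10 (W(S, d) = 3 - (3/5 - 5/((-2*(-1)))) = 3 - (3*(⅕) - 5/2) = 3 - (⅗ - 5*½) = 3 - (⅗ - 5/2) = 3 - 1*(-19/10) = 3 + 19/10 = 49/10)
1/((6*8 + W(2, 8)*(-48)) - 3071) = 1/((6*8 + (49/10)*(-48)) - 3071) = 1/((48 - 1176/5) - 3071) = 1/(-936/5 - 3071) = 1/(-16291/5) = -5/16291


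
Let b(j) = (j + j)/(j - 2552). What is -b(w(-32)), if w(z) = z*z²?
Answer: -8192/4415 ≈ -1.8555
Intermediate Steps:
w(z) = z³
b(j) = 2*j/(-2552 + j) (b(j) = (2*j)/(-2552 + j) = 2*j/(-2552 + j))
-b(w(-32)) = -2*(-32)³/(-2552 + (-32)³) = -2*(-32768)/(-2552 - 32768) = -2*(-32768)/(-35320) = -2*(-32768)*(-1)/35320 = -1*8192/4415 = -8192/4415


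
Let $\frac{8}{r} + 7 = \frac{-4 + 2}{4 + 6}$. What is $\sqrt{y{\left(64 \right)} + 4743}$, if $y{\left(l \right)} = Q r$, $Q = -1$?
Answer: $\frac{\sqrt{42697}}{3} \approx 68.878$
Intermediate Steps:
$r = - \frac{10}{9}$ ($r = \frac{8}{-7 + \frac{-4 + 2}{4 + 6}} = \frac{8}{-7 - \frac{2}{10}} = \frac{8}{-7 - \frac{1}{5}} = \frac{8}{- \frac{36}{5}} = 8 \left(- \frac{5}{36}\right) = - \frac{10}{9} \approx -1.1111$)
$y{\left(l \right)} = \frac{10}{9}$ ($y{\left(l \right)} = \left(-1\right) \left(- \frac{10}{9}\right) = \frac{10}{9}$)
$\sqrt{y{\left(64 \right)} + 4743} = \sqrt{\frac{10}{9} + 4743} = \sqrt{\frac{42697}{9}} = \frac{\sqrt{42697}}{3}$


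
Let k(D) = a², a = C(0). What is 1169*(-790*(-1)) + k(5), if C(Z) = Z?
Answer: 923510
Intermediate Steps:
a = 0
k(D) = 0 (k(D) = 0² = 0)
1169*(-790*(-1)) + k(5) = 1169*(-790*(-1)) + 0 = 1169*790 + 0 = 923510 + 0 = 923510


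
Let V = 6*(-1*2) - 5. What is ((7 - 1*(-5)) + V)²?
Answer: 25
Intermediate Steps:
V = -17 (V = 6*(-2) - 5 = -12 - 5 = -17)
((7 - 1*(-5)) + V)² = ((7 - 1*(-5)) - 17)² = ((7 + 5) - 17)² = (12 - 17)² = (-5)² = 25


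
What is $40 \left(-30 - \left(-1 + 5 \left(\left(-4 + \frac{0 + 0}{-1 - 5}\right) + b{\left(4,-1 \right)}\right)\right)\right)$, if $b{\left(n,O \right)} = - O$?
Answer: $-560$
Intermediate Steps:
$40 \left(-30 - \left(-1 + 5 \left(\left(-4 + \frac{0 + 0}{-1 - 5}\right) + b{\left(4,-1 \right)}\right)\right)\right) = 40 \left(-30 - \left(-1 + 5 \left(\left(-4 + \frac{0 + 0}{-1 - 5}\right) - -1\right)\right)\right) = 40 \left(-30 - \left(-1 + 5 \left(\left(-4 + \frac{0}{-6}\right) + 1\right)\right)\right) = 40 \left(-30 - \left(-1 + 5 \left(\left(-4 + 0 \left(- \frac{1}{6}\right)\right) + 1\right)\right)\right) = 40 \left(-30 - \left(-1 + 5 \left(\left(-4 + 0\right) + 1\right)\right)\right) = 40 \left(-30 - \left(-1 + 5 \left(-4 + 1\right)\right)\right) = 40 \left(-30 + \left(1 - -15\right)\right) = 40 \left(-30 + \left(1 + 15\right)\right) = 40 \left(-30 + 16\right) = 40 \left(-14\right) = -560$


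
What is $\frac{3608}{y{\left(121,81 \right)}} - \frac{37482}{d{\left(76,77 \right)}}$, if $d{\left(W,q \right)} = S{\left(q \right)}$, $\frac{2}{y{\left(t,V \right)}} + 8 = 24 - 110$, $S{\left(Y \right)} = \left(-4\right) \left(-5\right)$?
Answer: $- \frac{1714501}{10} \approx -1.7145 \cdot 10^{5}$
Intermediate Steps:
$S{\left(Y \right)} = 20$
$y{\left(t,V \right)} = - \frac{1}{47}$ ($y{\left(t,V \right)} = \frac{2}{-8 + \left(24 - 110\right)} = \frac{2}{-8 - 86} = \frac{2}{-94} = 2 \left(- \frac{1}{94}\right) = - \frac{1}{47}$)
$d{\left(W,q \right)} = 20$
$\frac{3608}{y{\left(121,81 \right)}} - \frac{37482}{d{\left(76,77 \right)}} = \frac{3608}{- \frac{1}{47}} - \frac{37482}{20} = 3608 \left(-47\right) - \frac{18741}{10} = -169576 - \frac{18741}{10} = - \frac{1714501}{10}$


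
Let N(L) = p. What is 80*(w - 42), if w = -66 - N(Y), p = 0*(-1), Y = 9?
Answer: -8640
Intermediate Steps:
p = 0
N(L) = 0
w = -66 (w = -66 - 1*0 = -66 + 0 = -66)
80*(w - 42) = 80*(-66 - 42) = 80*(-108) = -8640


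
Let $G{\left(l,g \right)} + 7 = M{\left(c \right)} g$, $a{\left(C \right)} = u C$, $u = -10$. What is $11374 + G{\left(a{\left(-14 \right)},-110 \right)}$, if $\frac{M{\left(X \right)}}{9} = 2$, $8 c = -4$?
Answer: $9387$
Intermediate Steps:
$c = - \frac{1}{2}$ ($c = \frac{1}{8} \left(-4\right) = - \frac{1}{2} \approx -0.5$)
$M{\left(X \right)} = 18$ ($M{\left(X \right)} = 9 \cdot 2 = 18$)
$a{\left(C \right)} = - 10 C$
$G{\left(l,g \right)} = -7 + 18 g$
$11374 + G{\left(a{\left(-14 \right)},-110 \right)} = 11374 + \left(-7 + 18 \left(-110\right)\right) = 11374 - 1987 = 9387$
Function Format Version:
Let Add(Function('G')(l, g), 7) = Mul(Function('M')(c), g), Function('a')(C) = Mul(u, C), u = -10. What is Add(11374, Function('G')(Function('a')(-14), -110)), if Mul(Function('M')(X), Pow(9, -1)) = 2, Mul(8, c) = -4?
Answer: 9387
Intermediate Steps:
c = Rational(-1, 2) (c = Mul(Rational(1, 8), -4) = Rational(-1, 2) ≈ -0.50000)
Function('M')(X) = 18 (Function('M')(X) = Mul(9, 2) = 18)
Function('a')(C) = Mul(-10, C)
Function('G')(l, g) = Add(-7, Mul(18, g))
Add(11374, Function('G')(Function('a')(-14), -110)) = Add(11374, Add(-7, Mul(18, -110))) = Add(11374, Add(-7, -1980)) = Add(11374, -1987) = 9387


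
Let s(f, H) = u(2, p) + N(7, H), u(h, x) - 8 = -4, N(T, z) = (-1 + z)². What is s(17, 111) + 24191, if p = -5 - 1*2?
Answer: 36295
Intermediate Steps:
p = -7 (p = -5 - 2 = -7)
u(h, x) = 4 (u(h, x) = 8 - 4 = 4)
s(f, H) = 4 + (-1 + H)²
s(17, 111) + 24191 = (4 + (-1 + 111)²) + 24191 = (4 + 110²) + 24191 = (4 + 12100) + 24191 = 12104 + 24191 = 36295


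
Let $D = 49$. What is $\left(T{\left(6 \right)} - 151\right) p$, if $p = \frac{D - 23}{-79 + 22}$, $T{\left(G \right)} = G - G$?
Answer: $\frac{3926}{57} \approx 68.877$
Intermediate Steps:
$T{\left(G \right)} = 0$
$p = - \frac{26}{57}$ ($p = \frac{49 - 23}{-79 + 22} = \frac{26}{-57} = 26 \left(- \frac{1}{57}\right) = - \frac{26}{57} \approx -0.45614$)
$\left(T{\left(6 \right)} - 151\right) p = \left(0 - 151\right) \left(- \frac{26}{57}\right) = \left(-151\right) \left(- \frac{26}{57}\right) = \frac{3926}{57}$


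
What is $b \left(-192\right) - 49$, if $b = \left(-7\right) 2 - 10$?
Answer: $4559$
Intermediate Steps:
$b = -24$ ($b = -14 - 10 = -24$)
$b \left(-192\right) - 49 = \left(-24\right) \left(-192\right) - 49 = 4608 - 49 = 4559$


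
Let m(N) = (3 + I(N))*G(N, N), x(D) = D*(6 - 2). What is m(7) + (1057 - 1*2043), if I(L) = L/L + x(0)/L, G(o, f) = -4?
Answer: -1002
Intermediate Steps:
x(D) = 4*D (x(D) = D*4 = 4*D)
I(L) = 1 (I(L) = L/L + (4*0)/L = 1 + 0/L = 1 + 0 = 1)
m(N) = -16 (m(N) = (3 + 1)*(-4) = 4*(-4) = -16)
m(7) + (1057 - 1*2043) = -16 + (1057 - 1*2043) = -16 + (1057 - 2043) = -16 - 986 = -1002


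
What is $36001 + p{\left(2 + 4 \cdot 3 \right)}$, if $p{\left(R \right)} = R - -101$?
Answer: $36116$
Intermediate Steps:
$p{\left(R \right)} = 101 + R$ ($p{\left(R \right)} = R + 101 = 101 + R$)
$36001 + p{\left(2 + 4 \cdot 3 \right)} = 36001 + \left(101 + \left(2 + 4 \cdot 3\right)\right) = 36001 + \left(101 + \left(2 + 12\right)\right) = 36001 + \left(101 + 14\right) = 36001 + 115 = 36116$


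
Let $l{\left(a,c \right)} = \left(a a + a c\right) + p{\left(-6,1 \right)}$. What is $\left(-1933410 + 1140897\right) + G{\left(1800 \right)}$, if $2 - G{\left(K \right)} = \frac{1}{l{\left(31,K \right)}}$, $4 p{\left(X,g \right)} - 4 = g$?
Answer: $- \frac{179938830043}{227049} \approx -7.9251 \cdot 10^{5}$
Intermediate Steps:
$p{\left(X,g \right)} = 1 + \frac{g}{4}$
$l{\left(a,c \right)} = \frac{5}{4} + a^{2} + a c$ ($l{\left(a,c \right)} = \left(a a + a c\right) + \left(1 + \frac{1}{4} \cdot 1\right) = \left(a^{2} + a c\right) + \left(1 + \frac{1}{4}\right) = \left(a^{2} + a c\right) + \frac{5}{4} = \frac{5}{4} + a^{2} + a c$)
$G{\left(K \right)} = 2 - \frac{1}{\frac{3849}{4} + 31 K}$ ($G{\left(K \right)} = 2 - \frac{1}{\frac{5}{4} + 31^{2} + 31 K} = 2 - \frac{1}{\frac{5}{4} + 961 + 31 K} = 2 - \frac{1}{\frac{3849}{4} + 31 K}$)
$\left(-1933410 + 1140897\right) + G{\left(1800 \right)} = \left(-1933410 + 1140897\right) + \frac{2 \left(3847 + 124 \cdot 1800\right)}{3849 + 124 \cdot 1800} = -792513 + \frac{2 \left(3847 + 223200\right)}{3849 + 223200} = -792513 + 2 \cdot \frac{1}{227049} \cdot 227047 = -792513 + \frac{454094}{227049} = - \frac{179938830043}{227049}$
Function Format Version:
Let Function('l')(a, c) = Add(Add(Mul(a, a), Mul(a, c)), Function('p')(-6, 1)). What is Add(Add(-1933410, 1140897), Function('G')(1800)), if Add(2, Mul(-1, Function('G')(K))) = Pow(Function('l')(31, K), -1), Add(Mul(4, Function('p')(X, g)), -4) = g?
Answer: Rational(-179938830043, 227049) ≈ -7.9251e+5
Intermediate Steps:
Function('p')(X, g) = Add(1, Mul(Rational(1, 4), g))
Function('l')(a, c) = Add(Rational(5, 4), Pow(a, 2), Mul(a, c)) (Function('l')(a, c) = Add(Add(Mul(a, a), Mul(a, c)), Add(1, Mul(Rational(1, 4), 1))) = Add(Add(Pow(a, 2), Mul(a, c)), Add(1, Rational(1, 4))) = Add(Add(Pow(a, 2), Mul(a, c)), Rational(5, 4)) = Add(Rational(5, 4), Pow(a, 2), Mul(a, c)))
Function('G')(K) = Add(2, Mul(-1, Pow(Add(Rational(3849, 4), Mul(31, K)), -1))) (Function('G')(K) = Add(2, Mul(-1, Pow(Add(Rational(5, 4), Pow(31, 2), Mul(31, K)), -1))) = Add(2, Mul(-1, Pow(Add(Rational(5, 4), 961, Mul(31, K)), -1))) = Add(2, Mul(-1, Pow(Add(Rational(3849, 4), Mul(31, K)), -1))))
Add(Add(-1933410, 1140897), Function('G')(1800)) = Add(Add(-1933410, 1140897), Mul(2, Pow(Add(3849, Mul(124, 1800)), -1), Add(3847, Mul(124, 1800)))) = Add(-792513, Mul(2, Pow(Add(3849, 223200), -1), Add(3847, 223200))) = Add(-792513, Mul(2, Pow(227049, -1), 227047)) = Add(-792513, Mul(2, Rational(1, 227049), 227047)) = Add(-792513, Rational(454094, 227049)) = Rational(-179938830043, 227049)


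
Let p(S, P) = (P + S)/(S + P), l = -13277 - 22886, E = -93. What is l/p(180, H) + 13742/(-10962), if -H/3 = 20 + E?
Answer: -198216274/5481 ≈ -36164.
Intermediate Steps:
l = -36163
H = 219 (H = -3*(20 - 93) = -3*(-73) = 219)
p(S, P) = 1 (p(S, P) = (P + S)/(P + S) = 1)
l/p(180, H) + 13742/(-10962) = -36163/1 + 13742/(-10962) = -36163*1 + 13742*(-1/10962) = -36163 - 6871/5481 = -198216274/5481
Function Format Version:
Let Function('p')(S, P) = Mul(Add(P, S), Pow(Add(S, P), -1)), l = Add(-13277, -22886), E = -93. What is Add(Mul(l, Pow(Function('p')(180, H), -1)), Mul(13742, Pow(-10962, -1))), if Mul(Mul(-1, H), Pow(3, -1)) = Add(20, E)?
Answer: Rational(-198216274, 5481) ≈ -36164.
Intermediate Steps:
l = -36163
H = 219 (H = Mul(-3, Add(20, -93)) = Mul(-3, -73) = 219)
Function('p')(S, P) = 1 (Function('p')(S, P) = Mul(Add(P, S), Pow(Add(P, S), -1)) = 1)
Add(Mul(l, Pow(Function('p')(180, H), -1)), Mul(13742, Pow(-10962, -1))) = Add(Mul(-36163, Pow(1, -1)), Mul(13742, Pow(-10962, -1))) = Add(Mul(-36163, 1), Mul(13742, Rational(-1, 10962))) = Add(-36163, Rational(-6871, 5481)) = Rational(-198216274, 5481)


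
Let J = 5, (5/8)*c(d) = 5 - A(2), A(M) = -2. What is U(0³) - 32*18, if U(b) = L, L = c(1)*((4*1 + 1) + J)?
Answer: -464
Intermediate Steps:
c(d) = 56/5 (c(d) = 8*(5 - 1*(-2))/5 = 8*(5 + 2)/5 = (8/5)*7 = 56/5)
L = 112 (L = 56*((4*1 + 1) + 5)/5 = 56*((4 + 1) + 5)/5 = 56*(5 + 5)/5 = (56/5)*10 = 112)
U(b) = 112
U(0³) - 32*18 = 112 - 32*18 = 112 - 576 = -464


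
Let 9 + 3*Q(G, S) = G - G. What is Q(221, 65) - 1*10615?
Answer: -10618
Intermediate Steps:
Q(G, S) = -3 (Q(G, S) = -3 + (G - G)/3 = -3 + (⅓)*0 = -3 + 0 = -3)
Q(221, 65) - 1*10615 = -3 - 1*10615 = -3 - 10615 = -10618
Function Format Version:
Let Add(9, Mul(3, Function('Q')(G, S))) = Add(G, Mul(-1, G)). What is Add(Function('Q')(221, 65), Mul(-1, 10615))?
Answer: -10618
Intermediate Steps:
Function('Q')(G, S) = -3 (Function('Q')(G, S) = Add(-3, Mul(Rational(1, 3), Add(G, Mul(-1, G)))) = Add(-3, Mul(Rational(1, 3), 0)) = Add(-3, 0) = -3)
Add(Function('Q')(221, 65), Mul(-1, 10615)) = Add(-3, Mul(-1, 10615)) = Add(-3, -10615) = -10618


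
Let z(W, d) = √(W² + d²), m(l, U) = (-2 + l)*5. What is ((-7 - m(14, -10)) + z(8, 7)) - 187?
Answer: -254 + √113 ≈ -243.37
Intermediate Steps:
m(l, U) = -10 + 5*l
((-7 - m(14, -10)) + z(8, 7)) - 187 = ((-7 - (-10 + 5*14)) + √(8² + 7²)) - 187 = ((-7 - (-10 + 70)) + √(64 + 49)) - 187 = ((-7 - 1*60) + √113) - 187 = ((-7 - 60) + √113) - 187 = (-67 + √113) - 187 = -254 + √113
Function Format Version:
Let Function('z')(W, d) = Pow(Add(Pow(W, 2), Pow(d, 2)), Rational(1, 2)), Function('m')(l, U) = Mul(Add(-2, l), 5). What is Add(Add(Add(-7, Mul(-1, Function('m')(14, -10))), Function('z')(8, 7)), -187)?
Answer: Add(-254, Pow(113, Rational(1, 2))) ≈ -243.37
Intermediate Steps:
Function('m')(l, U) = Add(-10, Mul(5, l))
Add(Add(Add(-7, Mul(-1, Function('m')(14, -10))), Function('z')(8, 7)), -187) = Add(Add(Add(-7, Mul(-1, Add(-10, Mul(5, 14)))), Pow(Add(Pow(8, 2), Pow(7, 2)), Rational(1, 2))), -187) = Add(Add(Add(-7, Mul(-1, Add(-10, 70))), Pow(Add(64, 49), Rational(1, 2))), -187) = Add(Add(Add(-7, Mul(-1, 60)), Pow(113, Rational(1, 2))), -187) = Add(Add(Add(-7, -60), Pow(113, Rational(1, 2))), -187) = Add(Add(-67, Pow(113, Rational(1, 2))), -187) = Add(-254, Pow(113, Rational(1, 2)))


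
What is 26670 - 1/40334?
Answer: 1075707779/40334 ≈ 26670.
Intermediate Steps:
26670 - 1/40334 = 1075707779/40334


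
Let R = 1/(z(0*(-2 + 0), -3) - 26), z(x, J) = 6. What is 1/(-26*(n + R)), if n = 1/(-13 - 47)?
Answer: 15/26 ≈ 0.57692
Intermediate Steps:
n = -1/60 (n = 1/(-60) = -1/60 ≈ -0.016667)
R = -1/20 (R = 1/(6 - 26) = 1/(-20) = -1/20 ≈ -0.050000)
1/(-26*(n + R)) = 1/(-26*(-1/60 - 1/20)) = 1/(-26*(-1/15)) = 1/(26/15) = 15/26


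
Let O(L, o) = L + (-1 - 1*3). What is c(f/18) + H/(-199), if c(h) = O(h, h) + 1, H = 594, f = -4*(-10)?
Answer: -6739/1791 ≈ -3.7627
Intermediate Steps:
f = 40
O(L, o) = -4 + L (O(L, o) = L + (-1 - 3) = L - 4 = -4 + L)
c(h) = -3 + h (c(h) = (-4 + h) + 1 = -3 + h)
c(f/18) + H/(-199) = (-3 + 40/18) + 594/(-199) = (-3 + 40*(1/18)) + 594*(-1/199) = (-3 + 20/9) - 594/199 = -7/9 - 594/199 = -6739/1791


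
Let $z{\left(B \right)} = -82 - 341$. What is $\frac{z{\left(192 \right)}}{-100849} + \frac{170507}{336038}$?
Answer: $\frac{17337604517}{33889096262} \approx 0.5116$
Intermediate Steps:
$z{\left(B \right)} = -423$ ($z{\left(B \right)} = -82 - 341 = -423$)
$\frac{z{\left(192 \right)}}{-100849} + \frac{170507}{336038} = - \frac{423}{-100849} + \frac{170507}{336038} = \left(-423\right) \left(- \frac{1}{100849}\right) + 170507 \cdot \frac{1}{336038} = \frac{423}{100849} + \frac{170507}{336038} = \frac{17337604517}{33889096262}$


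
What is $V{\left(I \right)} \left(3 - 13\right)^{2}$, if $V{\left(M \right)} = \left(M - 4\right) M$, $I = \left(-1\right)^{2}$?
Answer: $-300$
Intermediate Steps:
$I = 1$
$V{\left(M \right)} = M \left(-4 + M\right)$ ($V{\left(M \right)} = \left(-4 + M\right) M = M \left(-4 + M\right)$)
$V{\left(I \right)} \left(3 - 13\right)^{2} = 1 \left(-4 + 1\right) \left(3 - 13\right)^{2} = 1 \left(-3\right) \left(-10\right)^{2} = \left(-3\right) 100 = -300$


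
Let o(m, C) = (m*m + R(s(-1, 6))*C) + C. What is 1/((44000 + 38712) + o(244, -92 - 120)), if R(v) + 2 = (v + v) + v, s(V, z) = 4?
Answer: 1/139916 ≈ 7.1471e-6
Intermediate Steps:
R(v) = -2 + 3*v (R(v) = -2 + ((v + v) + v) = -2 + (2*v + v) = -2 + 3*v)
o(m, C) = m² + 11*C (o(m, C) = (m*m + (-2 + 3*4)*C) + C = (m² + (-2 + 12)*C) + C = (m² + 10*C) + C = m² + 11*C)
1/((44000 + 38712) + o(244, -92 - 120)) = 1/((44000 + 38712) + (244² + 11*(-92 - 120))) = 1/(82712 + (59536 + 11*(-212))) = 1/(82712 + (59536 - 2332)) = 1/(82712 + 57204) = 1/139916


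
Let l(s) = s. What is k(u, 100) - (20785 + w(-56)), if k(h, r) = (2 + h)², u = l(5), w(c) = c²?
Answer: -23872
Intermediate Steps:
u = 5
k(u, 100) - (20785 + w(-56)) = (2 + 5)² - (20785 + (-56)²) = 7² - (20785 + 3136) = 49 - 1*23921 = 49 - 23921 = -23872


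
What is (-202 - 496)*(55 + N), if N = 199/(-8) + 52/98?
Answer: -4193933/196 ≈ -21398.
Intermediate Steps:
N = -9543/392 (N = 199*(-⅛) + 52*(1/98) = -199/8 + 26/49 = -9543/392 ≈ -24.344)
(-202 - 496)*(55 + N) = (-202 - 496)*(55 - 9543/392) = -698*12017/392 = -4193933/196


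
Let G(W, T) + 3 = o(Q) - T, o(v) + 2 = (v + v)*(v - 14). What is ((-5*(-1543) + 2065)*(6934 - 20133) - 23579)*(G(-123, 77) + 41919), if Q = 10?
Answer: -5391237876843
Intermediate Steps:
o(v) = -2 + 2*v*(-14 + v) (o(v) = -2 + (v + v)*(v - 14) = -2 + (2*v)*(-14 + v) = -2 + 2*v*(-14 + v))
G(W, T) = -85 - T (G(W, T) = -3 + ((-2 - 28*10 + 2*10²) - T) = -3 + ((-2 - 280 + 2*100) - T) = -3 + ((-2 - 280 + 200) - T) = -3 + (-82 - T) = -85 - T)
((-5*(-1543) + 2065)*(6934 - 20133) - 23579)*(G(-123, 77) + 41919) = ((-5*(-1543) + 2065)*(6934 - 20133) - 23579)*((-85 - 1*77) + 41919) = ((7715 + 2065)*(-13199) - 23579)*((-85 - 77) + 41919) = (9780*(-13199) - 23579)*(-162 + 41919) = (-129086220 - 23579)*41757 = -129109799*41757 = -5391237876843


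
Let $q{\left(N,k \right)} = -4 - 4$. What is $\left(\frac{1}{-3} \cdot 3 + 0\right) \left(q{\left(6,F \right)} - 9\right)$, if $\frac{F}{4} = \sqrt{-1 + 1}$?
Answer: $17$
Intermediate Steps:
$F = 0$ ($F = 4 \sqrt{-1 + 1} = 4 \sqrt{0} = 4 \cdot 0 = 0$)
$q{\left(N,k \right)} = -8$
$\left(\frac{1}{-3} \cdot 3 + 0\right) \left(q{\left(6,F \right)} - 9\right) = \left(\frac{1}{-3} \cdot 3 + 0\right) \left(-8 - 9\right) = \left(\left(- \frac{1}{3}\right) 3 + 0\right) \left(-17\right) = \left(-1 + 0\right) \left(-17\right) = \left(-1\right) \left(-17\right) = 17$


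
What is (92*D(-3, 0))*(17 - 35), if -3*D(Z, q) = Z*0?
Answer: 0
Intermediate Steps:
D(Z, q) = 0 (D(Z, q) = -Z*0/3 = -⅓*0 = 0)
(92*D(-3, 0))*(17 - 35) = (92*0)*(17 - 35) = 0*(-18) = 0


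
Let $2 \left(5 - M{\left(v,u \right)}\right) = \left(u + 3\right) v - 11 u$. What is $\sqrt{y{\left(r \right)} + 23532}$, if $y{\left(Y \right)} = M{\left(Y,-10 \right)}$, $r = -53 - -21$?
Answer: $\sqrt{23370} \approx 152.87$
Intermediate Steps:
$r = -32$ ($r = -53 + 21 = -32$)
$M{\left(v,u \right)} = 5 + \frac{11 u}{2} - \frac{v \left(3 + u\right)}{2}$ ($M{\left(v,u \right)} = 5 - \frac{\left(u + 3\right) v - 11 u}{2} = 5 - \frac{\left(3 + u\right) v - 11 u}{2} = 5 - \frac{v \left(3 + u\right) - 11 u}{2} = 5 - \frac{- 11 u + v \left(3 + u\right)}{2} = 5 + \left(\frac{11 u}{2} - \frac{v \left(3 + u\right)}{2}\right) = 5 + \frac{11 u}{2} - \frac{v \left(3 + u\right)}{2}$)
$y{\left(Y \right)} = -50 + \frac{7 Y}{2}$ ($y{\left(Y \right)} = 5 - \frac{3 Y}{2} + \frac{11}{2} \left(-10\right) - - 5 Y = 5 - \frac{3 Y}{2} - 55 + 5 Y = -50 + \frac{7 Y}{2}$)
$\sqrt{y{\left(r \right)} + 23532} = \sqrt{\left(-50 + \frac{7}{2} \left(-32\right)\right) + 23532} = \sqrt{\left(-50 - 112\right) + 23532} = \sqrt{-162 + 23532} = \sqrt{23370}$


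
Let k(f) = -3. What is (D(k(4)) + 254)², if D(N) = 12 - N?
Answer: 72361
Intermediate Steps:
(D(k(4)) + 254)² = ((12 - 1*(-3)) + 254)² = ((12 + 3) + 254)² = (15 + 254)² = 269² = 72361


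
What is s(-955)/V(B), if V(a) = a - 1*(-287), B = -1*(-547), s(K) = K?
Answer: -955/834 ≈ -1.1451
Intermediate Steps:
B = 547
V(a) = 287 + a (V(a) = a + 287 = 287 + a)
s(-955)/V(B) = -955/(287 + 547) = -955/834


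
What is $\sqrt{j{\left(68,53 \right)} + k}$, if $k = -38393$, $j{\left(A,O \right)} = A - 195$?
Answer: $6 i \sqrt{1070} \approx 196.27 i$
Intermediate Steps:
$j{\left(A,O \right)} = -195 + A$
$\sqrt{j{\left(68,53 \right)} + k} = \sqrt{\left(-195 + 68\right) - 38393} = \sqrt{-127 - 38393} = \sqrt{-38520} = 6 i \sqrt{1070}$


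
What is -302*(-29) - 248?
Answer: 8510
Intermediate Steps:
-302*(-29) - 248 = 8758 - 248 = 8510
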